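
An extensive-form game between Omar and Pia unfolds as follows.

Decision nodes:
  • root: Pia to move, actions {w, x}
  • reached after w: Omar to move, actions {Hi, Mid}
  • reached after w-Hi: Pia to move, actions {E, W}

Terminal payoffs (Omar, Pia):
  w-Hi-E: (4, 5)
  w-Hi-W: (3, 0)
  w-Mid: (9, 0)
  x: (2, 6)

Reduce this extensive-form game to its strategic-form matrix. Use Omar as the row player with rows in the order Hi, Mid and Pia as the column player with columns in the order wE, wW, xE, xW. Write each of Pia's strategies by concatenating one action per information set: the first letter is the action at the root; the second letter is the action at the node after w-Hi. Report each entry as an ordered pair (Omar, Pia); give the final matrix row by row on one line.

Hi: (4,5) (3,0) (2,6) (2,6) | Mid: (9,0) (9,0) (2,6) (2,6)

Row Hi: wE→(4,5), wW→(3,0), xE→(2,6), xW→(2,6)
Row Mid: wE→(9,0), wW→(9,0), xE→(2,6), xW→(2,6)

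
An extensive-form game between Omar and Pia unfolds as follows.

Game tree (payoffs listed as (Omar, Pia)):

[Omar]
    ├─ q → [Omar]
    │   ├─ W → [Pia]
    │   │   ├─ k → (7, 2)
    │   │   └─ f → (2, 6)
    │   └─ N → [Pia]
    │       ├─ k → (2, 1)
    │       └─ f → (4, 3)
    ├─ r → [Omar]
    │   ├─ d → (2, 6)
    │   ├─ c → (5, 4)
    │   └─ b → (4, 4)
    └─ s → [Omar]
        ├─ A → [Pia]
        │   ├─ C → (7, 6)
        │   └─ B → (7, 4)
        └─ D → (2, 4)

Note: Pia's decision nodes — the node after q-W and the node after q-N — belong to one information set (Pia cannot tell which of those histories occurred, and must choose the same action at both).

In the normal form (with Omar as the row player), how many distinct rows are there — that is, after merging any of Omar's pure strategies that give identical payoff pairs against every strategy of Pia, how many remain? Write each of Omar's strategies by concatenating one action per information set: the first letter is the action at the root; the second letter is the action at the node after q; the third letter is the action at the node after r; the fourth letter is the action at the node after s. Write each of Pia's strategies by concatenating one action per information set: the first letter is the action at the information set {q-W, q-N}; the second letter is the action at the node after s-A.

Omar has 36 pure strategies: qWdA, qWdD, qWcA, qWcD, qWbA, qWbD, qNdA, qNdD, qNcA, qNcD, qNbA, qNbD, rWdA, rWdD, rWcA, rWcD, rWbA, rWbD, rNdA, rNdD, rNcA, rNcD, rNbA, rNbD, sWdA, sWdD, sWcA, sWcD, sWbA, sWbD, sNdA, sNdD, sNcA, sNcD, sNbA, sNbD. Columns: kC, kB, fC, fB.
{qWdA, qWdD, qWcA, qWcD, qWbA, qWbD} → row (7,2) (7,2) (2,6) (2,6)
{qNdA, qNdD, qNcA, qNcD, qNbA, qNbD} → row (2,1) (2,1) (4,3) (4,3)
{rWdA, rWdD, rNdA, rNdD} → row (2,6) (2,6) (2,6) (2,6)
{rWcA, rWcD, rNcA, rNcD} → row (5,4) (5,4) (5,4) (5,4)
{rWbA, rWbD, rNbA, rNbD} → row (4,4) (4,4) (4,4) (4,4)
{sWdA, sWcA, sWbA, sNdA, sNcA, sNbA} → row (7,6) (7,4) (7,6) (7,4)
{sWdD, sWcD, sWbD, sNdD, sNcD, sNbD} → row (2,4) (2,4) (2,4) (2,4)
That's 7 distinct rows out of 36 strategies.

7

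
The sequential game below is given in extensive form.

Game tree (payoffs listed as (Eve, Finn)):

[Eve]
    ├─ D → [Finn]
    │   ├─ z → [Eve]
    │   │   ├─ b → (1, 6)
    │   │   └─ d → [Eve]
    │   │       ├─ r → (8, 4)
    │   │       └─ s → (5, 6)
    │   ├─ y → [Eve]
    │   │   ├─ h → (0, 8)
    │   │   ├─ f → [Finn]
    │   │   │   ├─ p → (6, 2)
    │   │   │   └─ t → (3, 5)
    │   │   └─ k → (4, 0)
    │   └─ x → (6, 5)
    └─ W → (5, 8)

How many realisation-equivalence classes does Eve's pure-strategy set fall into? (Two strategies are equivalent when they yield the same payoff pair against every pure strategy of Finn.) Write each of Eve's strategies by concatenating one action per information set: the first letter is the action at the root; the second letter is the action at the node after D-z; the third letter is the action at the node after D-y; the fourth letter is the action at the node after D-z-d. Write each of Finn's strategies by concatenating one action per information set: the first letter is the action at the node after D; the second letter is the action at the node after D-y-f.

10

Eve has 24 pure strategies: Dbhr, Dbhs, Dbfr, Dbfs, Dbkr, Dbks, Ddhr, Ddhs, Ddfr, Ddfs, Ddkr, Ddks, Wbhr, Wbhs, Wbfr, Wbfs, Wbkr, Wbks, Wdhr, Wdhs, Wdfr, Wdfs, Wdkr, Wdks. Columns: zp, zt, yp, yt, xp, xt.
{Dbhr, Dbhs} → row (1,6) (1,6) (0,8) (0,8) (6,5) (6,5)
{Dbfr, Dbfs} → row (1,6) (1,6) (6,2) (3,5) (6,5) (6,5)
{Dbkr, Dbks} → row (1,6) (1,6) (4,0) (4,0) (6,5) (6,5)
{Ddhr} → row (8,4) (8,4) (0,8) (0,8) (6,5) (6,5)
{Ddhs} → row (5,6) (5,6) (0,8) (0,8) (6,5) (6,5)
{Ddfr} → row (8,4) (8,4) (6,2) (3,5) (6,5) (6,5)
{Ddfs} → row (5,6) (5,6) (6,2) (3,5) (6,5) (6,5)
{Ddkr} → row (8,4) (8,4) (4,0) (4,0) (6,5) (6,5)
{Ddks} → row (5,6) (5,6) (4,0) (4,0) (6,5) (6,5)
{Wbhr, Wbhs, Wbfr, Wbfs, Wbkr, Wbks, Wdhr, Wdhs, Wdfr, Wdfs, Wdkr, Wdks} → row (5,8) (5,8) (5,8) (5,8) (5,8) (5,8)
That's 10 distinct rows out of 24 strategies.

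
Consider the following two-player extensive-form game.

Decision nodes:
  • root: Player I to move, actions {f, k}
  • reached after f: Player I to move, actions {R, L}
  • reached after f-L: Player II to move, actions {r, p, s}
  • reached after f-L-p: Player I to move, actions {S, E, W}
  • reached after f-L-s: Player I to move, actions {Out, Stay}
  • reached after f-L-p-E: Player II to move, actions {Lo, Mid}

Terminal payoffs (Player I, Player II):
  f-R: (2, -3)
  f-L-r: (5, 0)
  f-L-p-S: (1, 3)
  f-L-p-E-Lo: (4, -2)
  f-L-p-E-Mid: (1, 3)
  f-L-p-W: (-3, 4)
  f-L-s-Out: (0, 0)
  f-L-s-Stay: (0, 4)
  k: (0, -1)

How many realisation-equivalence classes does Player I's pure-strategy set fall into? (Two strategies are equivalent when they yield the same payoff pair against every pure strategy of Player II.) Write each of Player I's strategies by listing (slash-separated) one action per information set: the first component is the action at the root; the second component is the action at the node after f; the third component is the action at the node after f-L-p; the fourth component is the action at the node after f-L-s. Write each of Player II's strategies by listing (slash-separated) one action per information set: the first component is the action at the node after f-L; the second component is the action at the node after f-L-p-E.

Player I has 24 pure strategies: f/R/S/Out, f/R/S/Stay, f/R/E/Out, f/R/E/Stay, f/R/W/Out, f/R/W/Stay, f/L/S/Out, f/L/S/Stay, f/L/E/Out, f/L/E/Stay, f/L/W/Out, f/L/W/Stay, k/R/S/Out, k/R/S/Stay, k/R/E/Out, k/R/E/Stay, k/R/W/Out, k/R/W/Stay, k/L/S/Out, k/L/S/Stay, k/L/E/Out, k/L/E/Stay, k/L/W/Out, k/L/W/Stay. Columns: r/Lo, r/Mid, p/Lo, p/Mid, s/Lo, s/Mid.
{f/R/S/Out, f/R/S/Stay, f/R/E/Out, f/R/E/Stay, f/R/W/Out, f/R/W/Stay} → row (2,-3) (2,-3) (2,-3) (2,-3) (2,-3) (2,-3)
{f/L/S/Out} → row (5,0) (5,0) (1,3) (1,3) (0,0) (0,0)
{f/L/S/Stay} → row (5,0) (5,0) (1,3) (1,3) (0,4) (0,4)
{f/L/E/Out} → row (5,0) (5,0) (4,-2) (1,3) (0,0) (0,0)
{f/L/E/Stay} → row (5,0) (5,0) (4,-2) (1,3) (0,4) (0,4)
{f/L/W/Out} → row (5,0) (5,0) (-3,4) (-3,4) (0,0) (0,0)
{f/L/W/Stay} → row (5,0) (5,0) (-3,4) (-3,4) (0,4) (0,4)
{k/R/S/Out, k/R/S/Stay, k/R/E/Out, k/R/E/Stay, k/R/W/Out, k/R/W/Stay, k/L/S/Out, k/L/S/Stay, k/L/E/Out, k/L/E/Stay, k/L/W/Out, k/L/W/Stay} → row (0,-1) (0,-1) (0,-1) (0,-1) (0,-1) (0,-1)
That's 8 distinct rows out of 24 strategies.

8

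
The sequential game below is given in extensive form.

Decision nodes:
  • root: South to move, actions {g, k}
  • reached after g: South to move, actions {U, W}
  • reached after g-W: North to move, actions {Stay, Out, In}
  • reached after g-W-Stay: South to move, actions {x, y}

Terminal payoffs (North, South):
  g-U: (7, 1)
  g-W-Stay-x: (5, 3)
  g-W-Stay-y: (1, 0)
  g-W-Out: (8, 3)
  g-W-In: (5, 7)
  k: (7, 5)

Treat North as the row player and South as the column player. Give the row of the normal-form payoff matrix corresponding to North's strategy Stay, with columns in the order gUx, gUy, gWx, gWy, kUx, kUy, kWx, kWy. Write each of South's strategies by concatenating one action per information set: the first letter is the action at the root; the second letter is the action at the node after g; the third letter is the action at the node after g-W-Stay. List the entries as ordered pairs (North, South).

(7,1) (7,1) (5,3) (1,0) (7,5) (7,5) (7,5) (7,5)

vs gUx: South plays g → South plays U at [g] → (7, 1)
vs gUy: South plays g → South plays U at [g] → (7, 1)
vs gWx: South plays g → South plays W at [g] → North plays Stay at [g-W] → South plays x at [g-W-Stay] → (5, 3)
vs gWy: South plays g → South plays W at [g] → North plays Stay at [g-W] → South plays y at [g-W-Stay] → (1, 0)
vs kUx: South plays k → (7, 5)
vs kUy: South plays k → (7, 5)
vs kWx: South plays k → (7, 5)
vs kWy: South plays k → (7, 5)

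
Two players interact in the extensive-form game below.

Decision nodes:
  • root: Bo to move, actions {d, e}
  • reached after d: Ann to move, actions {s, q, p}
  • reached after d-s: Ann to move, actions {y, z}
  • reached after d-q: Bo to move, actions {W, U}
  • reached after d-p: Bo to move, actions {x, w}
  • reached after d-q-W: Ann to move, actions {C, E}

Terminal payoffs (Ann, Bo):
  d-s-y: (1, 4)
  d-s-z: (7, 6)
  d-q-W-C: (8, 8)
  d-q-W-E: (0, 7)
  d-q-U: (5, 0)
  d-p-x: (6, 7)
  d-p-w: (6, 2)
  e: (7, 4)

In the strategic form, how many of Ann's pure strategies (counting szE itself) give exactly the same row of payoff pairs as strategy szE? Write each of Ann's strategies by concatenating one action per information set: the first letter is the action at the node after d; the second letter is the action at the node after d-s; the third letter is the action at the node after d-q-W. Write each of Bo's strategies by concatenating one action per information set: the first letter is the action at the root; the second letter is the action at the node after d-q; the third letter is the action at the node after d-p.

Row for szE (columns dWx, dWw, dUx, dUw, eWx, eWw, eUx, eUw): (7,6) (7,6) (7,6) (7,6) (7,4) (7,4) (7,4) (7,4).
Under szE, Ann's choice at the node after d-q-W can never be reached regardless of what Bo does, so varying those choices leaves every outcome unchanged.
Holding the reachable choices fixed and varying the unreachable one freely already gives 2 equivalent strategies.
No other strategy reproduces this row, so those 2 are the full class: szC, szE.

2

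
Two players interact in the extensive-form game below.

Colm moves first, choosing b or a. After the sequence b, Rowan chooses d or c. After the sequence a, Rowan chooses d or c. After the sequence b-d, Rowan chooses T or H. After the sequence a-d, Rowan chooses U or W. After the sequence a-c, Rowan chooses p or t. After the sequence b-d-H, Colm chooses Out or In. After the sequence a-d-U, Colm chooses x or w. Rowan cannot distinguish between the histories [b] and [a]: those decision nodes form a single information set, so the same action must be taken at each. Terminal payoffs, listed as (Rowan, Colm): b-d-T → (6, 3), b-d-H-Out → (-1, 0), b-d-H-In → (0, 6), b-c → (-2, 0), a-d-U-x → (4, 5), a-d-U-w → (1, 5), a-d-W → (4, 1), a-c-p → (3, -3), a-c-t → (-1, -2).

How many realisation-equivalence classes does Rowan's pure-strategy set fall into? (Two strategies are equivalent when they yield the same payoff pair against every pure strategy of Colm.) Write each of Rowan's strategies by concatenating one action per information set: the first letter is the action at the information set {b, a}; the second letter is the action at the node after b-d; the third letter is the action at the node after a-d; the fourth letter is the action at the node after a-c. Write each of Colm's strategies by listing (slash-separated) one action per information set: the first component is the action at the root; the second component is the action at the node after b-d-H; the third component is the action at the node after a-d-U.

Rowan has 16 pure strategies: dTUp, dTUt, dTWp, dTWt, dHUp, dHUt, dHWp, dHWt, cTUp, cTUt, cTWp, cTWt, cHUp, cHUt, cHWp, cHWt. Columns: b/Out/x, b/Out/w, b/In/x, b/In/w, a/Out/x, a/Out/w, a/In/x, a/In/w.
{dTUp, dTUt} → row (6,3) (6,3) (6,3) (6,3) (4,5) (1,5) (4,5) (1,5)
{dTWp, dTWt} → row (6,3) (6,3) (6,3) (6,3) (4,1) (4,1) (4,1) (4,1)
{dHUp, dHUt} → row (-1,0) (-1,0) (0,6) (0,6) (4,5) (1,5) (4,5) (1,5)
{dHWp, dHWt} → row (-1,0) (-1,0) (0,6) (0,6) (4,1) (4,1) (4,1) (4,1)
{cTUp, cTWp, cHUp, cHWp} → row (-2,0) (-2,0) (-2,0) (-2,0) (3,-3) (3,-3) (3,-3) (3,-3)
{cTUt, cTWt, cHUt, cHWt} → row (-2,0) (-2,0) (-2,0) (-2,0) (-1,-2) (-1,-2) (-1,-2) (-1,-2)
That's 6 distinct rows out of 16 strategies.

6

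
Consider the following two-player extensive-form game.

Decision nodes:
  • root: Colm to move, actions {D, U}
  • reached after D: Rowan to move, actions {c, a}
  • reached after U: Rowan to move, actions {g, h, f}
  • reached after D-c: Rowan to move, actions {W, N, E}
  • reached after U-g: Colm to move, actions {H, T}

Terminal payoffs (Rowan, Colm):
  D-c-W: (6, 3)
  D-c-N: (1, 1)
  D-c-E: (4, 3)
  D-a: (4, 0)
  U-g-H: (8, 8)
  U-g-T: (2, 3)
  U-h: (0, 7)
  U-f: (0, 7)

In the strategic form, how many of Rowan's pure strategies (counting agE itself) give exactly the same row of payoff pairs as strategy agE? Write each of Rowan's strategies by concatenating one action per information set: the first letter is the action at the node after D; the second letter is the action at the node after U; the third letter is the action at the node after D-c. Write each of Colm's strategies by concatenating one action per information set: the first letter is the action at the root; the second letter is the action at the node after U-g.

Row for agE (columns DH, DT, UH, UT): (4,0) (4,0) (8,8) (2,3).
Under agE, Rowan's choice at the node after D-c can never be reached regardless of what Colm does, so varying those choices leaves every outcome unchanged.
Holding the reachable choices fixed and varying the unreachable one freely already gives 3 equivalent strategies.
No other strategy reproduces this row, so those 3 are the full class: agW, agN, agE.

3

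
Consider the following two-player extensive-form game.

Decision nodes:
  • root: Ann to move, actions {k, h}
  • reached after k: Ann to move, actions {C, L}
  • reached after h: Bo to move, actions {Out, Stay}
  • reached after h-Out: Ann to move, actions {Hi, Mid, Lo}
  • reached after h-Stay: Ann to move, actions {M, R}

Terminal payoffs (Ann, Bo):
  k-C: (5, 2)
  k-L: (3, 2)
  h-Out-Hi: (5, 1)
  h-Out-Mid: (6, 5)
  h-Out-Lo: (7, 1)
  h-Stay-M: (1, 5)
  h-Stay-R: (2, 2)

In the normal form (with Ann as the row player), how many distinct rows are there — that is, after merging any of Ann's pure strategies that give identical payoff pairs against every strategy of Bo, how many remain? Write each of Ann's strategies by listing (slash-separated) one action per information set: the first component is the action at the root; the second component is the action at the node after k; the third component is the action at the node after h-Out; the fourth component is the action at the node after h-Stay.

8

Ann has 24 pure strategies: k/C/Hi/M, k/C/Hi/R, k/C/Mid/M, k/C/Mid/R, k/C/Lo/M, k/C/Lo/R, k/L/Hi/M, k/L/Hi/R, k/L/Mid/M, k/L/Mid/R, k/L/Lo/M, k/L/Lo/R, h/C/Hi/M, h/C/Hi/R, h/C/Mid/M, h/C/Mid/R, h/C/Lo/M, h/C/Lo/R, h/L/Hi/M, h/L/Hi/R, h/L/Mid/M, h/L/Mid/R, h/L/Lo/M, h/L/Lo/R. Columns: Out, Stay.
{k/C/Hi/M, k/C/Hi/R, k/C/Mid/M, k/C/Mid/R, k/C/Lo/M, k/C/Lo/R} → row (5,2) (5,2)
{k/L/Hi/M, k/L/Hi/R, k/L/Mid/M, k/L/Mid/R, k/L/Lo/M, k/L/Lo/R} → row (3,2) (3,2)
{h/C/Hi/M, h/L/Hi/M} → row (5,1) (1,5)
{h/C/Hi/R, h/L/Hi/R} → row (5,1) (2,2)
{h/C/Mid/M, h/L/Mid/M} → row (6,5) (1,5)
{h/C/Mid/R, h/L/Mid/R} → row (6,5) (2,2)
{h/C/Lo/M, h/L/Lo/M} → row (7,1) (1,5)
{h/C/Lo/R, h/L/Lo/R} → row (7,1) (2,2)
That's 8 distinct rows out of 24 strategies.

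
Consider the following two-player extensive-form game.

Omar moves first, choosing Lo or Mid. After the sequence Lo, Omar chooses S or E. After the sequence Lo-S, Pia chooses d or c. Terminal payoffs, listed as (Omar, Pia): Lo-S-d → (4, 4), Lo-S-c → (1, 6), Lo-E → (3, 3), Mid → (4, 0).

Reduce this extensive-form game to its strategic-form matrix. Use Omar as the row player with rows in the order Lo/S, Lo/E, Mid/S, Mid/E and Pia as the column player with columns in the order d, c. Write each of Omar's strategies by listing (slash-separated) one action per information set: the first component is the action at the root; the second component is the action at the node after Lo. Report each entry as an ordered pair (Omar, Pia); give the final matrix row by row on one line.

Lo/S: (4,4) (1,6) | Lo/E: (3,3) (3,3) | Mid/S: (4,0) (4,0) | Mid/E: (4,0) (4,0)

Row Lo/S: d→(4,4), c→(1,6)
Row Lo/E: d→(3,3), c→(3,3)
Row Mid/S: d→(4,0), c→(4,0)
Row Mid/E: d→(4,0), c→(4,0)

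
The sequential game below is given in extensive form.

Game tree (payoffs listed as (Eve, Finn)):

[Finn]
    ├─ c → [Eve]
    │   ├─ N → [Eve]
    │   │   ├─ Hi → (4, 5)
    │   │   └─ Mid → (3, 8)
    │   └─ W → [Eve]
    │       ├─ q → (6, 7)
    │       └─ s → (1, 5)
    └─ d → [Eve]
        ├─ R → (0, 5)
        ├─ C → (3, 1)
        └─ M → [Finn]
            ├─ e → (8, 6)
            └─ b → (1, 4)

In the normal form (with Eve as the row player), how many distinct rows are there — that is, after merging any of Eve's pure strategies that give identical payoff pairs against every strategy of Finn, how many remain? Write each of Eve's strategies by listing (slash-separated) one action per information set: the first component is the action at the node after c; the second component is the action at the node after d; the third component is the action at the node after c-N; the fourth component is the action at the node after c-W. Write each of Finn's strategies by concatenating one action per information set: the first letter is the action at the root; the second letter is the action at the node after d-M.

12

Eve has 24 pure strategies: N/R/Hi/q, N/R/Hi/s, N/R/Mid/q, N/R/Mid/s, N/C/Hi/q, N/C/Hi/s, N/C/Mid/q, N/C/Mid/s, N/M/Hi/q, N/M/Hi/s, N/M/Mid/q, N/M/Mid/s, W/R/Hi/q, W/R/Hi/s, W/R/Mid/q, W/R/Mid/s, W/C/Hi/q, W/C/Hi/s, W/C/Mid/q, W/C/Mid/s, W/M/Hi/q, W/M/Hi/s, W/M/Mid/q, W/M/Mid/s. Columns: ce, cb, de, db.
{N/R/Hi/q, N/R/Hi/s} → row (4,5) (4,5) (0,5) (0,5)
{N/R/Mid/q, N/R/Mid/s} → row (3,8) (3,8) (0,5) (0,5)
{N/C/Hi/q, N/C/Hi/s} → row (4,5) (4,5) (3,1) (3,1)
{N/C/Mid/q, N/C/Mid/s} → row (3,8) (3,8) (3,1) (3,1)
{N/M/Hi/q, N/M/Hi/s} → row (4,5) (4,5) (8,6) (1,4)
{N/M/Mid/q, N/M/Mid/s} → row (3,8) (3,8) (8,6) (1,4)
{W/R/Hi/q, W/R/Mid/q} → row (6,7) (6,7) (0,5) (0,5)
{W/R/Hi/s, W/R/Mid/s} → row (1,5) (1,5) (0,5) (0,5)
{W/C/Hi/q, W/C/Mid/q} → row (6,7) (6,7) (3,1) (3,1)
{W/C/Hi/s, W/C/Mid/s} → row (1,5) (1,5) (3,1) (3,1)
{W/M/Hi/q, W/M/Mid/q} → row (6,7) (6,7) (8,6) (1,4)
{W/M/Hi/s, W/M/Mid/s} → row (1,5) (1,5) (8,6) (1,4)
That's 12 distinct rows out of 24 strategies.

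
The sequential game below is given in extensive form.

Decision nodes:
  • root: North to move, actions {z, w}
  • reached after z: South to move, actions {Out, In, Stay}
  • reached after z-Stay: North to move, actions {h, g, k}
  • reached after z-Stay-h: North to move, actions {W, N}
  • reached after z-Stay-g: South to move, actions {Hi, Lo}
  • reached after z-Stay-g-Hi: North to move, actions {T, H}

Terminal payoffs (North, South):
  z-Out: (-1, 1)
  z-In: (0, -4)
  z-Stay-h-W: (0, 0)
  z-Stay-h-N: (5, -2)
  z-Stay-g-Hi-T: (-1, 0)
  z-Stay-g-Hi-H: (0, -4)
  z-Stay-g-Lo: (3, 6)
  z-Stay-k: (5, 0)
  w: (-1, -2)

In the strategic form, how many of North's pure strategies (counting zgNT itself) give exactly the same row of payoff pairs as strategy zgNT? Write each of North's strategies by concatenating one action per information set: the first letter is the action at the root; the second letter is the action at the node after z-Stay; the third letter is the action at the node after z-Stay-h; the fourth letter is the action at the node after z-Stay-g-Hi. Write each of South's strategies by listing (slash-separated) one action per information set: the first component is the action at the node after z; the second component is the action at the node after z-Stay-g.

Row for zgNT (columns Out/Hi, Out/Lo, In/Hi, In/Lo, Stay/Hi, Stay/Lo): (-1,1) (-1,1) (0,-4) (0,-4) (-1,0) (3,6).
Under zgNT, North's choice at the node after z-Stay-h can never be reached regardless of what South does, so varying those choices leaves every outcome unchanged.
Holding the reachable choices fixed and varying the unreachable one freely already gives 2 equivalent strategies.
No other strategy reproduces this row, so those 2 are the full class: zgWT, zgNT.

2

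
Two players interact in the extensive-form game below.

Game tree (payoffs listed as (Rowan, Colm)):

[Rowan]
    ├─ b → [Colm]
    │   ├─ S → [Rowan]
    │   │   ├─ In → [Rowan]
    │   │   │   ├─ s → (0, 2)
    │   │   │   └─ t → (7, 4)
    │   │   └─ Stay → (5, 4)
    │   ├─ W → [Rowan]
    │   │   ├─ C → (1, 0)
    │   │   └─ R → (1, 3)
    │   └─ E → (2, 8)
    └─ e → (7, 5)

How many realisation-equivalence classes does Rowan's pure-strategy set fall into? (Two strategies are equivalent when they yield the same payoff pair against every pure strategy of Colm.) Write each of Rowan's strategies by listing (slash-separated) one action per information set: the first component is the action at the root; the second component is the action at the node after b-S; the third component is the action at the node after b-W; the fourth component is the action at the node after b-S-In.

Rowan has 16 pure strategies: b/In/C/s, b/In/C/t, b/In/R/s, b/In/R/t, b/Stay/C/s, b/Stay/C/t, b/Stay/R/s, b/Stay/R/t, e/In/C/s, e/In/C/t, e/In/R/s, e/In/R/t, e/Stay/C/s, e/Stay/C/t, e/Stay/R/s, e/Stay/R/t. Columns: S, W, E.
{b/In/C/s} → row (0,2) (1,0) (2,8)
{b/In/C/t} → row (7,4) (1,0) (2,8)
{b/In/R/s} → row (0,2) (1,3) (2,8)
{b/In/R/t} → row (7,4) (1,3) (2,8)
{b/Stay/C/s, b/Stay/C/t} → row (5,4) (1,0) (2,8)
{b/Stay/R/s, b/Stay/R/t} → row (5,4) (1,3) (2,8)
{e/In/C/s, e/In/C/t, e/In/R/s, e/In/R/t, e/Stay/C/s, e/Stay/C/t, e/Stay/R/s, e/Stay/R/t} → row (7,5) (7,5) (7,5)
That's 7 distinct rows out of 16 strategies.

7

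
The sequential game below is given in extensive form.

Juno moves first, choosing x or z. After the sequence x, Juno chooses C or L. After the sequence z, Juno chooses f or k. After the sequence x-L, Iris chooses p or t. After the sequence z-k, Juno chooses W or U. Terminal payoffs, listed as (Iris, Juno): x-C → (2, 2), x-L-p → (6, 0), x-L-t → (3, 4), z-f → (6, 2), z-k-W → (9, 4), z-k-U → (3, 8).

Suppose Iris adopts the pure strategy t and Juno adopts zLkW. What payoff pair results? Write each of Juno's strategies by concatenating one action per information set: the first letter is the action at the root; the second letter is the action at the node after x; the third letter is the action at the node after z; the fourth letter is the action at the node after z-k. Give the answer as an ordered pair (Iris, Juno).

Trace the play path from the root:
  Juno plays z
  Juno plays k at [z]
  Juno plays W at [z-k]
→ terminal payoff (9, 4).
(Iris's choice at the node after x-L is never reached on this path, so it doesn't affect the outcome.)

(9, 4)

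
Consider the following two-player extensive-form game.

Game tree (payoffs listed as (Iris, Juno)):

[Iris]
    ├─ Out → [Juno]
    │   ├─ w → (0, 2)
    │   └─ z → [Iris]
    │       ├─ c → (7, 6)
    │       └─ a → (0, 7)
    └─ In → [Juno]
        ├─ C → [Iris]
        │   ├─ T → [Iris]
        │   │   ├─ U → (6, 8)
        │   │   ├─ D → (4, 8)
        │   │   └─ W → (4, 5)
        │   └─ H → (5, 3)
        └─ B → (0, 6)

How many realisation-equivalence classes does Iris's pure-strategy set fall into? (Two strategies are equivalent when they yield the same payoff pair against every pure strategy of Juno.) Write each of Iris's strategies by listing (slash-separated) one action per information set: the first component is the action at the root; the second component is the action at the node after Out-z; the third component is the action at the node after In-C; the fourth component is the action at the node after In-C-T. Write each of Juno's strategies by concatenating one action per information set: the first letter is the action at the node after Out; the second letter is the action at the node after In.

6

Iris has 24 pure strategies: Out/c/T/U, Out/c/T/D, Out/c/T/W, Out/c/H/U, Out/c/H/D, Out/c/H/W, Out/a/T/U, Out/a/T/D, Out/a/T/W, Out/a/H/U, Out/a/H/D, Out/a/H/W, In/c/T/U, In/c/T/D, In/c/T/W, In/c/H/U, In/c/H/D, In/c/H/W, In/a/T/U, In/a/T/D, In/a/T/W, In/a/H/U, In/a/H/D, In/a/H/W. Columns: wC, wB, zC, zB.
{Out/c/T/U, Out/c/T/D, Out/c/T/W, Out/c/H/U, Out/c/H/D, Out/c/H/W} → row (0,2) (0,2) (7,6) (7,6)
{Out/a/T/U, Out/a/T/D, Out/a/T/W, Out/a/H/U, Out/a/H/D, Out/a/H/W} → row (0,2) (0,2) (0,7) (0,7)
{In/c/T/U, In/a/T/U} → row (6,8) (0,6) (6,8) (0,6)
{In/c/T/D, In/a/T/D} → row (4,8) (0,6) (4,8) (0,6)
{In/c/T/W, In/a/T/W} → row (4,5) (0,6) (4,5) (0,6)
{In/c/H/U, In/c/H/D, In/c/H/W, In/a/H/U, In/a/H/D, In/a/H/W} → row (5,3) (0,6) (5,3) (0,6)
That's 6 distinct rows out of 24 strategies.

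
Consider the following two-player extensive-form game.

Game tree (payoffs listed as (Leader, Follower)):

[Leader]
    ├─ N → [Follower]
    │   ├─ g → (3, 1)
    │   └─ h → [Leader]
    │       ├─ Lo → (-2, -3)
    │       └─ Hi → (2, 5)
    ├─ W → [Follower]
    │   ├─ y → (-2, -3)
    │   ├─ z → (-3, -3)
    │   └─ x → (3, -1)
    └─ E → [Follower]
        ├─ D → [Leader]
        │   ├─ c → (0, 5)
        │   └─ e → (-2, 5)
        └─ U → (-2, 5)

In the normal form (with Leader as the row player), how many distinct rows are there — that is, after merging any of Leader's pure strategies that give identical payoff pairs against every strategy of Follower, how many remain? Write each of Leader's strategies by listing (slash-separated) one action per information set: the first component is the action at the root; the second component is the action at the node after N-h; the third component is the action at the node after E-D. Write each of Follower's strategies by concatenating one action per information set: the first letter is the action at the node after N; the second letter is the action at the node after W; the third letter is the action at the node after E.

Leader has 12 pure strategies: N/Lo/c, N/Lo/e, N/Hi/c, N/Hi/e, W/Lo/c, W/Lo/e, W/Hi/c, W/Hi/e, E/Lo/c, E/Lo/e, E/Hi/c, E/Hi/e. Columns: gyD, gyU, gzD, gzU, gxD, gxU, hyD, hyU, hzD, hzU, hxD, hxU.
{N/Lo/c, N/Lo/e} → row (3,1) (3,1) (3,1) (3,1) (3,1) (3,1) (-2,-3) (-2,-3) (-2,-3) (-2,-3) (-2,-3) (-2,-3)
{N/Hi/c, N/Hi/e} → row (3,1) (3,1) (3,1) (3,1) (3,1) (3,1) (2,5) (2,5) (2,5) (2,5) (2,5) (2,5)
{W/Lo/c, W/Lo/e, W/Hi/c, W/Hi/e} → row (-2,-3) (-2,-3) (-3,-3) (-3,-3) (3,-1) (3,-1) (-2,-3) (-2,-3) (-3,-3) (-3,-3) (3,-1) (3,-1)
{E/Lo/c, E/Hi/c} → row (0,5) (-2,5) (0,5) (-2,5) (0,5) (-2,5) (0,5) (-2,5) (0,5) (-2,5) (0,5) (-2,5)
{E/Lo/e, E/Hi/e} → row (-2,5) (-2,5) (-2,5) (-2,5) (-2,5) (-2,5) (-2,5) (-2,5) (-2,5) (-2,5) (-2,5) (-2,5)
That's 5 distinct rows out of 12 strategies.

5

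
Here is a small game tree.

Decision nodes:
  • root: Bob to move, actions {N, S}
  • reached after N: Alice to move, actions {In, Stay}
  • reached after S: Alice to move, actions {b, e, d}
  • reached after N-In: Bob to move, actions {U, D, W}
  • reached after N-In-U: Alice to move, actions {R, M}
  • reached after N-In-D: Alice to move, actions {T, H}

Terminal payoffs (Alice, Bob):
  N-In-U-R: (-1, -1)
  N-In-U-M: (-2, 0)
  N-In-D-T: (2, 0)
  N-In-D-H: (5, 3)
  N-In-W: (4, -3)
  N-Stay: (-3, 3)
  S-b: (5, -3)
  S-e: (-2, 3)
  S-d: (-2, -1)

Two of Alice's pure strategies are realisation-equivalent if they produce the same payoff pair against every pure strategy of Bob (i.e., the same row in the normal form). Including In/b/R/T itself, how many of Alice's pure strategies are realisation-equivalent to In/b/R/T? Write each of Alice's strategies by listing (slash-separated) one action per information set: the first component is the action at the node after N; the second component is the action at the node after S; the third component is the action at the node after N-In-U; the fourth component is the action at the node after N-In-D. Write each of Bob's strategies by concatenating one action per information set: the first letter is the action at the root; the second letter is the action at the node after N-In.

1

Row for In/b/R/T (columns NU, ND, NW, SU, SD, SW): (-1,-1) (2,0) (4,-3) (5,-3) (5,-3) (5,-3).
Every one of Alice's information sets is on the play path for some reply by Bob when Alice follows In/b/R/T.
Changing the action at any of them therefore changes at least one column, so only In/b/R/T itself gives this row.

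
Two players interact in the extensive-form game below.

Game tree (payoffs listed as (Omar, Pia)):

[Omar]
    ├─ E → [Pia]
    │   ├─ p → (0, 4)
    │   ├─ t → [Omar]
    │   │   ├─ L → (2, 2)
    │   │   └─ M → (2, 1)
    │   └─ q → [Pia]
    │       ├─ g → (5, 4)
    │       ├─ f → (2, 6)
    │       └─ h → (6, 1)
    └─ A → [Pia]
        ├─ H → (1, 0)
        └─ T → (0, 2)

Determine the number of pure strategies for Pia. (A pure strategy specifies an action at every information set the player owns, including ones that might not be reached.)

Pia owns the node after E with actions {p, t, q} — three choices.
Pia owns the node after A with actions {H, T} — two choices.
Pia owns the node after E-q with actions {g, f, h} — three choices.
A pure strategy fixes one action at each information set independently, so the count is the product 3 × 2 × 3 = 18.
(For reference, Omar has 4 pure strategies, giving a 18×4 normal-form matrix.)

18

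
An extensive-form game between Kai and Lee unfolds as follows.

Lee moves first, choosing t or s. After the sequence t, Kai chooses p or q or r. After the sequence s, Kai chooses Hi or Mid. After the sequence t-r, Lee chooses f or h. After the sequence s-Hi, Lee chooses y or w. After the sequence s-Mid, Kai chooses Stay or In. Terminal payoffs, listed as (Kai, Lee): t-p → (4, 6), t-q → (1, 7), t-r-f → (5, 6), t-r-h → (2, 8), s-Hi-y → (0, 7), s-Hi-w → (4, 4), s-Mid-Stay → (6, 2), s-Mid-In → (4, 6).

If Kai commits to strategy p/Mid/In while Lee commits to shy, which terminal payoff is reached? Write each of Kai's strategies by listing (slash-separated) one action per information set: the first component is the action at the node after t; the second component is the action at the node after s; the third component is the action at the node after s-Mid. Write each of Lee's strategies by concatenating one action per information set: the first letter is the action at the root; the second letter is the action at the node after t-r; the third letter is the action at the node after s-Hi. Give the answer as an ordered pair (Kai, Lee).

Trace the play path from the root:
  Lee plays s
  Kai plays Mid at [s]
  Kai plays In at [s-Mid]
→ terminal payoff (4, 6).
(Kai's choice at the node after t is never reached on this path, so it doesn't affect the outcome.)

(4, 6)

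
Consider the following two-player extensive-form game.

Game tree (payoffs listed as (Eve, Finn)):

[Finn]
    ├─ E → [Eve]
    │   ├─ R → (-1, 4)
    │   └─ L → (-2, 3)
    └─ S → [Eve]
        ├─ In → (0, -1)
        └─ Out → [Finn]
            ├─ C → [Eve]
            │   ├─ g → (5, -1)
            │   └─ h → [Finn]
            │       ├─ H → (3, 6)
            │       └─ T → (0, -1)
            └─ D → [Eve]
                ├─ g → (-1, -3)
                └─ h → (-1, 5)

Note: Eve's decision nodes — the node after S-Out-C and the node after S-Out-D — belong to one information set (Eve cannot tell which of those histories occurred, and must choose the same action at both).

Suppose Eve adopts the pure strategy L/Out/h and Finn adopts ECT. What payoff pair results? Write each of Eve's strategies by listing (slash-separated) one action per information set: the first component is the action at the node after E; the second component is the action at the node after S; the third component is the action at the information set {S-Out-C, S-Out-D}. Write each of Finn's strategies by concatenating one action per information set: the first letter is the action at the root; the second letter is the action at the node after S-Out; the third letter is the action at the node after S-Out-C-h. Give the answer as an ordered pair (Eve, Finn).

(-2, 3)

Trace the play path from the root:
  Finn plays E
  Eve plays L at [E]
→ terminal payoff (-2, 3).
(Eve's choice at the node after S is never reached on this path, so it doesn't affect the outcome.)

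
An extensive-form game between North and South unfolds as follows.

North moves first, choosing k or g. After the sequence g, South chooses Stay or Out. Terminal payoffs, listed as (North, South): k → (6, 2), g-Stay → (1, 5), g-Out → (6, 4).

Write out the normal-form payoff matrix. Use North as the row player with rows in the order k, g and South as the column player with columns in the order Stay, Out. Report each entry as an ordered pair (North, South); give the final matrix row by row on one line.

         Stay      Out
   k    (6,2)    (6,2)
   g    (1,5)    (6,4)

k: (6,2) (6,2) | g: (1,5) (6,4)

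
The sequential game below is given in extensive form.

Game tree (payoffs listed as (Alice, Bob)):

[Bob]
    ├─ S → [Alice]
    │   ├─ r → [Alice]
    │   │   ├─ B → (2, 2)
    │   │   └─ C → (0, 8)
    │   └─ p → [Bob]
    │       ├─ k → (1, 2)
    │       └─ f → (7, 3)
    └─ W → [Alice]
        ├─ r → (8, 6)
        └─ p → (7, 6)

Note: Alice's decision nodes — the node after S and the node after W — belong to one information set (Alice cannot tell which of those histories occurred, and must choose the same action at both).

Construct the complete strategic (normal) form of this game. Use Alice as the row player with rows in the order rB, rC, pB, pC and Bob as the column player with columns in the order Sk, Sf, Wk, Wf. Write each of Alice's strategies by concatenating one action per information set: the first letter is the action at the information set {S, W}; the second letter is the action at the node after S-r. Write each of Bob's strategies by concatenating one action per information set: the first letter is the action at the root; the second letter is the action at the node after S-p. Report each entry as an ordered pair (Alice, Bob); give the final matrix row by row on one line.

           Sk       Sf       Wk       Wf
  rB    (2,2)    (2,2)    (8,6)    (8,6)
  rC    (0,8)    (0,8)    (8,6)    (8,6)
  pB    (1,2)    (7,3)    (7,6)    (7,6)
  pC    (1,2)    (7,3)    (7,6)    (7,6)

rB: (2,2) (2,2) (8,6) (8,6) | rC: (0,8) (0,8) (8,6) (8,6) | pB: (1,2) (7,3) (7,6) (7,6) | pC: (1,2) (7,3) (7,6) (7,6)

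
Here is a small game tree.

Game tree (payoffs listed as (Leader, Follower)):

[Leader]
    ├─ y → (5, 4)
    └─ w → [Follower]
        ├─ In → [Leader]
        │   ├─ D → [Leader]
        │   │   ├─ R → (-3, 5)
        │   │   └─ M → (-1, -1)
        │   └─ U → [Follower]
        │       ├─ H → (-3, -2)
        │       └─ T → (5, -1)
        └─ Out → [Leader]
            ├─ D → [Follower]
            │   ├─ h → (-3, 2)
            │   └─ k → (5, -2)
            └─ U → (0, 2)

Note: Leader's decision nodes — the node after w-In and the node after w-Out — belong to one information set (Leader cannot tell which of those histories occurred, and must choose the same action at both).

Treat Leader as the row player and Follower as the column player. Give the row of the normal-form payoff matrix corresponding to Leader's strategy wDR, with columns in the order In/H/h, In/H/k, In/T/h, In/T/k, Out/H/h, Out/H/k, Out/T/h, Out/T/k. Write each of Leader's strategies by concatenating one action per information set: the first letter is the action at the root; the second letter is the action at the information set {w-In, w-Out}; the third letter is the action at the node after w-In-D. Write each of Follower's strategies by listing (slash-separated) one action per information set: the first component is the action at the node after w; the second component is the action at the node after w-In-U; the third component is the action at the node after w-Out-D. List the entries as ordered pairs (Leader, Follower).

(-3,5) (-3,5) (-3,5) (-3,5) (-3,2) (5,-2) (-3,2) (5,-2)

vs In/H/h: Leader plays w → Follower plays In at [w] → Leader plays D at [w-In] → Leader plays R at [w-In-D] → (-3, 5)
vs In/H/k: Leader plays w → Follower plays In at [w] → Leader plays D at [w-In] → Leader plays R at [w-In-D] → (-3, 5)
vs In/T/h: Leader plays w → Follower plays In at [w] → Leader plays D at [w-In] → Leader plays R at [w-In-D] → (-3, 5)
vs In/T/k: Leader plays w → Follower plays In at [w] → Leader plays D at [w-In] → Leader plays R at [w-In-D] → (-3, 5)
vs Out/H/h: Leader plays w → Follower plays Out at [w] → Leader plays D at [w-Out] → Follower plays h at [w-Out-D] → (-3, 2)
vs Out/H/k: Leader plays w → Follower plays Out at [w] → Leader plays D at [w-Out] → Follower plays k at [w-Out-D] → (5, -2)
vs Out/T/h: Leader plays w → Follower plays Out at [w] → Leader plays D at [w-Out] → Follower plays h at [w-Out-D] → (-3, 2)
vs Out/T/k: Leader plays w → Follower plays Out at [w] → Leader plays D at [w-Out] → Follower plays k at [w-Out-D] → (5, -2)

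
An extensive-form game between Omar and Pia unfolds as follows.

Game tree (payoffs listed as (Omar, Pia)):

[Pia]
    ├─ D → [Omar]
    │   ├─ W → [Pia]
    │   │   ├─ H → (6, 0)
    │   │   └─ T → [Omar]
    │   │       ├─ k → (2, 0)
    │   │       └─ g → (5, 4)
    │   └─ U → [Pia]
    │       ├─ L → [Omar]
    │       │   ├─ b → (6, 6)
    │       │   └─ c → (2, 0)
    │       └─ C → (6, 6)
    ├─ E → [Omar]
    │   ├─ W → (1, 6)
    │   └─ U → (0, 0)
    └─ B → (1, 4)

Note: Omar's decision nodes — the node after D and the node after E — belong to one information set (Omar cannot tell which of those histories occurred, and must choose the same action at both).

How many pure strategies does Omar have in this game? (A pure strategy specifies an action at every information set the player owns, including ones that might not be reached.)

8

Omar owns the information set {D, E} with actions {W, U} — two choices.
Omar owns the node after D-W-T with actions {k, g} — two choices.
Omar owns the node after D-U-L with actions {b, c} — two choices.
A pure strategy fixes one action at each information set independently, so the count is the product 2 × 2 × 2 = 8.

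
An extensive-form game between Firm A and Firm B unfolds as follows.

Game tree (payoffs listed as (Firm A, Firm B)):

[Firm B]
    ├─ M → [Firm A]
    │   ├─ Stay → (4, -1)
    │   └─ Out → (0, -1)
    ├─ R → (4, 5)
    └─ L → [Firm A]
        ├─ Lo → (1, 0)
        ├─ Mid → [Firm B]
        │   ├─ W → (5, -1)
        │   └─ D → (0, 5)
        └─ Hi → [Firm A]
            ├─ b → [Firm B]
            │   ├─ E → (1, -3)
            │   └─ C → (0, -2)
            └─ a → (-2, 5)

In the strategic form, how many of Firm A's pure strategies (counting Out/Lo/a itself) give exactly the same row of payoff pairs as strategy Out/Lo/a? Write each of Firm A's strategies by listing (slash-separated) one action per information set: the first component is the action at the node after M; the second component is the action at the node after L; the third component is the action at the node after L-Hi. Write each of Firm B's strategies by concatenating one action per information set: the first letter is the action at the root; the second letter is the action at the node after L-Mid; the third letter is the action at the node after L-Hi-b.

2

Row for Out/Lo/a (columns MWE, MWC, MDE, MDC, RWE, RWC, RDE, RDC, LWE, LWC, LDE, LDC): (0,-1) (0,-1) (0,-1) (0,-1) (4,5) (4,5) (4,5) (4,5) (1,0) (1,0) (1,0) (1,0).
Under Out/Lo/a, Firm A's choice at the node after L-Hi can never be reached regardless of what Firm B does, so varying those choices leaves every outcome unchanged.
Holding the reachable choices fixed and varying the unreachable one freely already gives 2 equivalent strategies.
No other strategy reproduces this row, so those 2 are the full class: Out/Lo/b, Out/Lo/a.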